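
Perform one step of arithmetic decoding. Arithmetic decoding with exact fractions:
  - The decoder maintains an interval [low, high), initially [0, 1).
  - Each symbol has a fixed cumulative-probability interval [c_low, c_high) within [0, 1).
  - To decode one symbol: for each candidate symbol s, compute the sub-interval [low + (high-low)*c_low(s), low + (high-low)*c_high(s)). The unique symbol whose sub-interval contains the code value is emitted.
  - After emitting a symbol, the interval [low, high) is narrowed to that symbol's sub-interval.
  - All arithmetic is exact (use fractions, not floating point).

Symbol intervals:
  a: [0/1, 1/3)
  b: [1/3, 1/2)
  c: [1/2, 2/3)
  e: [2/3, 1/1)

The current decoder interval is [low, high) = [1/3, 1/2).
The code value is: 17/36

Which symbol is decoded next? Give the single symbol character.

Interval width = high − low = 1/2 − 1/3 = 1/6
Scaled code = (code − low) / width = (17/36 − 1/3) / 1/6 = 5/6
  a: [0/1, 1/3) 
  b: [1/3, 1/2) 
  c: [1/2, 2/3) 
  e: [2/3, 1/1) ← scaled code falls here ✓

Answer: e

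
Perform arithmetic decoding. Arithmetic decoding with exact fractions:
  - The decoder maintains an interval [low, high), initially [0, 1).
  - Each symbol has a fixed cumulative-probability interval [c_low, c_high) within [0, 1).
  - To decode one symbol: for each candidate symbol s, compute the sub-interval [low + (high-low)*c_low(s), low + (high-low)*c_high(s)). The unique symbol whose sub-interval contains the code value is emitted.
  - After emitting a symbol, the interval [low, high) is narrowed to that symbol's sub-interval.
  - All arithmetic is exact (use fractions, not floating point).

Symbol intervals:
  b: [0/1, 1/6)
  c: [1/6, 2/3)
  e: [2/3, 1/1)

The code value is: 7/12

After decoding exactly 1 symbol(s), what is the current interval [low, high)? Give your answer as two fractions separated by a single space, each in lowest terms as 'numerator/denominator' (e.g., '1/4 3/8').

Answer: 1/6 2/3

Derivation:
Step 1: interval [0/1, 1/1), width = 1/1 - 0/1 = 1/1
  'b': [0/1 + 1/1*0/1, 0/1 + 1/1*1/6) = [0/1, 1/6)
  'c': [0/1 + 1/1*1/6, 0/1 + 1/1*2/3) = [1/6, 2/3) <- contains code 7/12
  'e': [0/1 + 1/1*2/3, 0/1 + 1/1*1/1) = [2/3, 1/1)
  emit 'c', narrow to [1/6, 2/3)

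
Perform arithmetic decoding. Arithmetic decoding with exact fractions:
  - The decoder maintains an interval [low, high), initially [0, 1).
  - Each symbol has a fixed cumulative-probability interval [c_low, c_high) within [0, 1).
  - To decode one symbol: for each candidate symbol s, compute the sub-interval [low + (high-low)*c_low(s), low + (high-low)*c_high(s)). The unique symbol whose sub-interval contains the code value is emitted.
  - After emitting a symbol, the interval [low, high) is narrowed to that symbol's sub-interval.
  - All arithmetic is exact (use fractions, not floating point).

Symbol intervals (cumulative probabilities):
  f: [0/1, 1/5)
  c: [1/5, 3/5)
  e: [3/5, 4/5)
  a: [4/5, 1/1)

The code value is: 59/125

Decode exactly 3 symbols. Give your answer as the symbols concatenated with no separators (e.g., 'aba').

Step 1: interval [0/1, 1/1), width = 1/1 - 0/1 = 1/1
  'f': [0/1 + 1/1*0/1, 0/1 + 1/1*1/5) = [0/1, 1/5)
  'c': [0/1 + 1/1*1/5, 0/1 + 1/1*3/5) = [1/5, 3/5) <- contains code 59/125
  'e': [0/1 + 1/1*3/5, 0/1 + 1/1*4/5) = [3/5, 4/5)
  'a': [0/1 + 1/1*4/5, 0/1 + 1/1*1/1) = [4/5, 1/1)
  emit 'c', narrow to [1/5, 3/5)
Step 2: interval [1/5, 3/5), width = 3/5 - 1/5 = 2/5
  'f': [1/5 + 2/5*0/1, 1/5 + 2/5*1/5) = [1/5, 7/25)
  'c': [1/5 + 2/5*1/5, 1/5 + 2/5*3/5) = [7/25, 11/25)
  'e': [1/5 + 2/5*3/5, 1/5 + 2/5*4/5) = [11/25, 13/25) <- contains code 59/125
  'a': [1/5 + 2/5*4/5, 1/5 + 2/5*1/1) = [13/25, 3/5)
  emit 'e', narrow to [11/25, 13/25)
Step 3: interval [11/25, 13/25), width = 13/25 - 11/25 = 2/25
  'f': [11/25 + 2/25*0/1, 11/25 + 2/25*1/5) = [11/25, 57/125)
  'c': [11/25 + 2/25*1/5, 11/25 + 2/25*3/5) = [57/125, 61/125) <- contains code 59/125
  'e': [11/25 + 2/25*3/5, 11/25 + 2/25*4/5) = [61/125, 63/125)
  'a': [11/25 + 2/25*4/5, 11/25 + 2/25*1/1) = [63/125, 13/25)
  emit 'c', narrow to [57/125, 61/125)

Answer: cec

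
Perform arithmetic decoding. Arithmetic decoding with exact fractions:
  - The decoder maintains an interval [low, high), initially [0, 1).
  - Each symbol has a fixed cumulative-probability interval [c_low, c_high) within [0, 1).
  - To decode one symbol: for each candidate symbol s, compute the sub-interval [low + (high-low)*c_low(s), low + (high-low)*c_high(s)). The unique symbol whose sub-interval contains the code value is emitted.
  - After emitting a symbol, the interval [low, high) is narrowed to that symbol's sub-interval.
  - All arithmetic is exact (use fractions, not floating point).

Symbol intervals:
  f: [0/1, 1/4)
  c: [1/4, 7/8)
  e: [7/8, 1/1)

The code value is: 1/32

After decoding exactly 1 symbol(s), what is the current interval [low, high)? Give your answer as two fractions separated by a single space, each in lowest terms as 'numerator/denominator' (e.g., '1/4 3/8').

Answer: 0/1 1/4

Derivation:
Step 1: interval [0/1, 1/1), width = 1/1 - 0/1 = 1/1
  'f': [0/1 + 1/1*0/1, 0/1 + 1/1*1/4) = [0/1, 1/4) <- contains code 1/32
  'c': [0/1 + 1/1*1/4, 0/1 + 1/1*7/8) = [1/4, 7/8)
  'e': [0/1 + 1/1*7/8, 0/1 + 1/1*1/1) = [7/8, 1/1)
  emit 'f', narrow to [0/1, 1/4)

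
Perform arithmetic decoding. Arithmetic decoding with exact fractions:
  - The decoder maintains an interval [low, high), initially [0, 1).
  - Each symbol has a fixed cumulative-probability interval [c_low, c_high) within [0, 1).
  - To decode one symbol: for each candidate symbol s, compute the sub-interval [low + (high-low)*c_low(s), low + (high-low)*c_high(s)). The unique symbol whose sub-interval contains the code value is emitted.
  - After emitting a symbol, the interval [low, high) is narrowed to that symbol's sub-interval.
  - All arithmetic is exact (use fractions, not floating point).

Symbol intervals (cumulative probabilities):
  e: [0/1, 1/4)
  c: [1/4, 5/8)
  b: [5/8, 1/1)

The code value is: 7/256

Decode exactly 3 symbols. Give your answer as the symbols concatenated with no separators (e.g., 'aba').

Step 1: interval [0/1, 1/1), width = 1/1 - 0/1 = 1/1
  'e': [0/1 + 1/1*0/1, 0/1 + 1/1*1/4) = [0/1, 1/4) <- contains code 7/256
  'c': [0/1 + 1/1*1/4, 0/1 + 1/1*5/8) = [1/4, 5/8)
  'b': [0/1 + 1/1*5/8, 0/1 + 1/1*1/1) = [5/8, 1/1)
  emit 'e', narrow to [0/1, 1/4)
Step 2: interval [0/1, 1/4), width = 1/4 - 0/1 = 1/4
  'e': [0/1 + 1/4*0/1, 0/1 + 1/4*1/4) = [0/1, 1/16) <- contains code 7/256
  'c': [0/1 + 1/4*1/4, 0/1 + 1/4*5/8) = [1/16, 5/32)
  'b': [0/1 + 1/4*5/8, 0/1 + 1/4*1/1) = [5/32, 1/4)
  emit 'e', narrow to [0/1, 1/16)
Step 3: interval [0/1, 1/16), width = 1/16 - 0/1 = 1/16
  'e': [0/1 + 1/16*0/1, 0/1 + 1/16*1/4) = [0/1, 1/64)
  'c': [0/1 + 1/16*1/4, 0/1 + 1/16*5/8) = [1/64, 5/128) <- contains code 7/256
  'b': [0/1 + 1/16*5/8, 0/1 + 1/16*1/1) = [5/128, 1/16)
  emit 'c', narrow to [1/64, 5/128)

Answer: eec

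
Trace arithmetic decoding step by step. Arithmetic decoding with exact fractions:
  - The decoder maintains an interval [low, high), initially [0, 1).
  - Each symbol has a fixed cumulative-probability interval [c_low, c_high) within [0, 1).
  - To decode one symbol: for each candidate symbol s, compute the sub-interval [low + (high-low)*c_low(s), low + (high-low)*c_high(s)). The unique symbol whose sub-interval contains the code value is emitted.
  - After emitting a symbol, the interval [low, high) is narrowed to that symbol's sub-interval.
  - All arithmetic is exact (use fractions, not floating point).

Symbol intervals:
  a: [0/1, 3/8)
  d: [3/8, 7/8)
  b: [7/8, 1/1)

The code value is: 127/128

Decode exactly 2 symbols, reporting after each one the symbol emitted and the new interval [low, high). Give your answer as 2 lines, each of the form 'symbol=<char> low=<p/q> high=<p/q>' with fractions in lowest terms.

Answer: symbol=b low=7/8 high=1/1
symbol=b low=63/64 high=1/1

Derivation:
Step 1: interval [0/1, 1/1), width = 1/1 - 0/1 = 1/1
  'a': [0/1 + 1/1*0/1, 0/1 + 1/1*3/8) = [0/1, 3/8)
  'd': [0/1 + 1/1*3/8, 0/1 + 1/1*7/8) = [3/8, 7/8)
  'b': [0/1 + 1/1*7/8, 0/1 + 1/1*1/1) = [7/8, 1/1) <- contains code 127/128
  emit 'b', narrow to [7/8, 1/1)
Step 2: interval [7/8, 1/1), width = 1/1 - 7/8 = 1/8
  'a': [7/8 + 1/8*0/1, 7/8 + 1/8*3/8) = [7/8, 59/64)
  'd': [7/8 + 1/8*3/8, 7/8 + 1/8*7/8) = [59/64, 63/64)
  'b': [7/8 + 1/8*7/8, 7/8 + 1/8*1/1) = [63/64, 1/1) <- contains code 127/128
  emit 'b', narrow to [63/64, 1/1)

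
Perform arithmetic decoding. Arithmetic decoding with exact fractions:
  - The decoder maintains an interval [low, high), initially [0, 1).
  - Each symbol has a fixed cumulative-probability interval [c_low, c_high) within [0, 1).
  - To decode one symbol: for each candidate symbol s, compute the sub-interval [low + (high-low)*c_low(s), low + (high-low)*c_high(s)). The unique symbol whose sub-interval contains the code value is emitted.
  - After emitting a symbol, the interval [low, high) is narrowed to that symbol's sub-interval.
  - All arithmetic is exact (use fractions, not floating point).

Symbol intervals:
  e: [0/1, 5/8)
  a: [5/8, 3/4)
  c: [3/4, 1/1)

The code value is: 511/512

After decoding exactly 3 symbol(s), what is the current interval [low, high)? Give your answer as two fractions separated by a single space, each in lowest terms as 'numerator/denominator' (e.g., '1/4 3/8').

Step 1: interval [0/1, 1/1), width = 1/1 - 0/1 = 1/1
  'e': [0/1 + 1/1*0/1, 0/1 + 1/1*5/8) = [0/1, 5/8)
  'a': [0/1 + 1/1*5/8, 0/1 + 1/1*3/4) = [5/8, 3/4)
  'c': [0/1 + 1/1*3/4, 0/1 + 1/1*1/1) = [3/4, 1/1) <- contains code 511/512
  emit 'c', narrow to [3/4, 1/1)
Step 2: interval [3/4, 1/1), width = 1/1 - 3/4 = 1/4
  'e': [3/4 + 1/4*0/1, 3/4 + 1/4*5/8) = [3/4, 29/32)
  'a': [3/4 + 1/4*5/8, 3/4 + 1/4*3/4) = [29/32, 15/16)
  'c': [3/4 + 1/4*3/4, 3/4 + 1/4*1/1) = [15/16, 1/1) <- contains code 511/512
  emit 'c', narrow to [15/16, 1/1)
Step 3: interval [15/16, 1/1), width = 1/1 - 15/16 = 1/16
  'e': [15/16 + 1/16*0/1, 15/16 + 1/16*5/8) = [15/16, 125/128)
  'a': [15/16 + 1/16*5/8, 15/16 + 1/16*3/4) = [125/128, 63/64)
  'c': [15/16 + 1/16*3/4, 15/16 + 1/16*1/1) = [63/64, 1/1) <- contains code 511/512
  emit 'c', narrow to [63/64, 1/1)

Answer: 63/64 1/1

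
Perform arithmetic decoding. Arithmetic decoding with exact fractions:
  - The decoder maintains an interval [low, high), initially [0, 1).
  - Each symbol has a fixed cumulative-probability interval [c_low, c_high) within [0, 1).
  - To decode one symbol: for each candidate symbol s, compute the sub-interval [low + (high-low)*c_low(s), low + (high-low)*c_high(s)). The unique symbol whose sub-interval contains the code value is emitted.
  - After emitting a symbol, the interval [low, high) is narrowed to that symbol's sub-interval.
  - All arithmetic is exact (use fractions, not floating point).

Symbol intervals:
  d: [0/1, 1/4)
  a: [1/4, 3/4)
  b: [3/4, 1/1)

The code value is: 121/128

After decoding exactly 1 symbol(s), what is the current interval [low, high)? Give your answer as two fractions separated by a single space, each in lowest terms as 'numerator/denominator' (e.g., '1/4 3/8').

Step 1: interval [0/1, 1/1), width = 1/1 - 0/1 = 1/1
  'd': [0/1 + 1/1*0/1, 0/1 + 1/1*1/4) = [0/1, 1/4)
  'a': [0/1 + 1/1*1/4, 0/1 + 1/1*3/4) = [1/4, 3/4)
  'b': [0/1 + 1/1*3/4, 0/1 + 1/1*1/1) = [3/4, 1/1) <- contains code 121/128
  emit 'b', narrow to [3/4, 1/1)

Answer: 3/4 1/1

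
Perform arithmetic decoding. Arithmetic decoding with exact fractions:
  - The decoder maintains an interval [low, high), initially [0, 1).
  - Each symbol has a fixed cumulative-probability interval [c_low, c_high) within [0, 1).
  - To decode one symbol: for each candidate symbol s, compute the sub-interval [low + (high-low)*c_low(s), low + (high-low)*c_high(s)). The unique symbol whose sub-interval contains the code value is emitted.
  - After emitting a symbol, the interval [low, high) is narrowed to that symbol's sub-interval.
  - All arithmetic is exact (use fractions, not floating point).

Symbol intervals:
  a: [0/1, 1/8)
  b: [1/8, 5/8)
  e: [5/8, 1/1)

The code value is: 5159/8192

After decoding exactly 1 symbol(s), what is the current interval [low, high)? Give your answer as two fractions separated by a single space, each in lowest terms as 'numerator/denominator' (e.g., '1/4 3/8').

Answer: 5/8 1/1

Derivation:
Step 1: interval [0/1, 1/1), width = 1/1 - 0/1 = 1/1
  'a': [0/1 + 1/1*0/1, 0/1 + 1/1*1/8) = [0/1, 1/8)
  'b': [0/1 + 1/1*1/8, 0/1 + 1/1*5/8) = [1/8, 5/8)
  'e': [0/1 + 1/1*5/8, 0/1 + 1/1*1/1) = [5/8, 1/1) <- contains code 5159/8192
  emit 'e', narrow to [5/8, 1/1)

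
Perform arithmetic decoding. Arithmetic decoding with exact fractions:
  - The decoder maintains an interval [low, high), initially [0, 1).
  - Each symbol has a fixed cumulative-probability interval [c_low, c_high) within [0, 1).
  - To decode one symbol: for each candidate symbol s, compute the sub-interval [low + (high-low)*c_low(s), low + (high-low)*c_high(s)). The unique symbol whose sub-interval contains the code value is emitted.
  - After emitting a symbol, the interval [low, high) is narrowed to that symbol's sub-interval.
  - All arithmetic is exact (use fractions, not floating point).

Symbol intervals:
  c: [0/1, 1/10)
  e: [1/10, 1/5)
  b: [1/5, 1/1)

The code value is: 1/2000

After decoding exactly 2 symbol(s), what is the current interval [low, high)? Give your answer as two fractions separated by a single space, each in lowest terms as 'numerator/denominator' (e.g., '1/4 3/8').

Answer: 0/1 1/100

Derivation:
Step 1: interval [0/1, 1/1), width = 1/1 - 0/1 = 1/1
  'c': [0/1 + 1/1*0/1, 0/1 + 1/1*1/10) = [0/1, 1/10) <- contains code 1/2000
  'e': [0/1 + 1/1*1/10, 0/1 + 1/1*1/5) = [1/10, 1/5)
  'b': [0/1 + 1/1*1/5, 0/1 + 1/1*1/1) = [1/5, 1/1)
  emit 'c', narrow to [0/1, 1/10)
Step 2: interval [0/1, 1/10), width = 1/10 - 0/1 = 1/10
  'c': [0/1 + 1/10*0/1, 0/1 + 1/10*1/10) = [0/1, 1/100) <- contains code 1/2000
  'e': [0/1 + 1/10*1/10, 0/1 + 1/10*1/5) = [1/100, 1/50)
  'b': [0/1 + 1/10*1/5, 0/1 + 1/10*1/1) = [1/50, 1/10)
  emit 'c', narrow to [0/1, 1/100)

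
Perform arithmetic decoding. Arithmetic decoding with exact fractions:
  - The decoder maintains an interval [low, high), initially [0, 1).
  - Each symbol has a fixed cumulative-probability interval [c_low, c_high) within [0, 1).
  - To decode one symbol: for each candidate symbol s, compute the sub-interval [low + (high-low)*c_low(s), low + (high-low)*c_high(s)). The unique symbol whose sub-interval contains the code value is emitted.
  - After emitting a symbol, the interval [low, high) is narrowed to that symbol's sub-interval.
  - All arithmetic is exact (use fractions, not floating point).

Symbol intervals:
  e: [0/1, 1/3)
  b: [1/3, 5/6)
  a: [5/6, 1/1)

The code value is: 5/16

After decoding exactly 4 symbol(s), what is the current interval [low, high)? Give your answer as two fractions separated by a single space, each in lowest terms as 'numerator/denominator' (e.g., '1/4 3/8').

Answer: 11/36 23/72

Derivation:
Step 1: interval [0/1, 1/1), width = 1/1 - 0/1 = 1/1
  'e': [0/1 + 1/1*0/1, 0/1 + 1/1*1/3) = [0/1, 1/3) <- contains code 5/16
  'b': [0/1 + 1/1*1/3, 0/1 + 1/1*5/6) = [1/3, 5/6)
  'a': [0/1 + 1/1*5/6, 0/1 + 1/1*1/1) = [5/6, 1/1)
  emit 'e', narrow to [0/1, 1/3)
Step 2: interval [0/1, 1/3), width = 1/3 - 0/1 = 1/3
  'e': [0/1 + 1/3*0/1, 0/1 + 1/3*1/3) = [0/1, 1/9)
  'b': [0/1 + 1/3*1/3, 0/1 + 1/3*5/6) = [1/9, 5/18)
  'a': [0/1 + 1/3*5/6, 0/1 + 1/3*1/1) = [5/18, 1/3) <- contains code 5/16
  emit 'a', narrow to [5/18, 1/3)
Step 3: interval [5/18, 1/3), width = 1/3 - 5/18 = 1/18
  'e': [5/18 + 1/18*0/1, 5/18 + 1/18*1/3) = [5/18, 8/27)
  'b': [5/18 + 1/18*1/3, 5/18 + 1/18*5/6) = [8/27, 35/108) <- contains code 5/16
  'a': [5/18 + 1/18*5/6, 5/18 + 1/18*1/1) = [35/108, 1/3)
  emit 'b', narrow to [8/27, 35/108)
Step 4: interval [8/27, 35/108), width = 35/108 - 8/27 = 1/36
  'e': [8/27 + 1/36*0/1, 8/27 + 1/36*1/3) = [8/27, 11/36)
  'b': [8/27 + 1/36*1/3, 8/27 + 1/36*5/6) = [11/36, 23/72) <- contains code 5/16
  'a': [8/27 + 1/36*5/6, 8/27 + 1/36*1/1) = [23/72, 35/108)
  emit 'b', narrow to [11/36, 23/72)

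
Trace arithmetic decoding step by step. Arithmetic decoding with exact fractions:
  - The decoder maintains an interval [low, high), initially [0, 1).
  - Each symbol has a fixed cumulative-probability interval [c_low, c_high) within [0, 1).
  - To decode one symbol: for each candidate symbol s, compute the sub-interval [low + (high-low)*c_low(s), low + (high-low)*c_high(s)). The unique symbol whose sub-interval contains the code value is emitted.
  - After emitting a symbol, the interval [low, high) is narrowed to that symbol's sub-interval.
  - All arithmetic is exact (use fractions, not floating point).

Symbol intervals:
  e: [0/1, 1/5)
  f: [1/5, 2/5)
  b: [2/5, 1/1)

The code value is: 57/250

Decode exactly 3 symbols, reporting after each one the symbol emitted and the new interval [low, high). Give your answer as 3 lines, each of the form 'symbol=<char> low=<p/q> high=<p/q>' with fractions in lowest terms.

Step 1: interval [0/1, 1/1), width = 1/1 - 0/1 = 1/1
  'e': [0/1 + 1/1*0/1, 0/1 + 1/1*1/5) = [0/1, 1/5)
  'f': [0/1 + 1/1*1/5, 0/1 + 1/1*2/5) = [1/5, 2/5) <- contains code 57/250
  'b': [0/1 + 1/1*2/5, 0/1 + 1/1*1/1) = [2/5, 1/1)
  emit 'f', narrow to [1/5, 2/5)
Step 2: interval [1/5, 2/5), width = 2/5 - 1/5 = 1/5
  'e': [1/5 + 1/5*0/1, 1/5 + 1/5*1/5) = [1/5, 6/25) <- contains code 57/250
  'f': [1/5 + 1/5*1/5, 1/5 + 1/5*2/5) = [6/25, 7/25)
  'b': [1/5 + 1/5*2/5, 1/5 + 1/5*1/1) = [7/25, 2/5)
  emit 'e', narrow to [1/5, 6/25)
Step 3: interval [1/5, 6/25), width = 6/25 - 1/5 = 1/25
  'e': [1/5 + 1/25*0/1, 1/5 + 1/25*1/5) = [1/5, 26/125)
  'f': [1/5 + 1/25*1/5, 1/5 + 1/25*2/5) = [26/125, 27/125)
  'b': [1/5 + 1/25*2/5, 1/5 + 1/25*1/1) = [27/125, 6/25) <- contains code 57/250
  emit 'b', narrow to [27/125, 6/25)

Answer: symbol=f low=1/5 high=2/5
symbol=e low=1/5 high=6/25
symbol=b low=27/125 high=6/25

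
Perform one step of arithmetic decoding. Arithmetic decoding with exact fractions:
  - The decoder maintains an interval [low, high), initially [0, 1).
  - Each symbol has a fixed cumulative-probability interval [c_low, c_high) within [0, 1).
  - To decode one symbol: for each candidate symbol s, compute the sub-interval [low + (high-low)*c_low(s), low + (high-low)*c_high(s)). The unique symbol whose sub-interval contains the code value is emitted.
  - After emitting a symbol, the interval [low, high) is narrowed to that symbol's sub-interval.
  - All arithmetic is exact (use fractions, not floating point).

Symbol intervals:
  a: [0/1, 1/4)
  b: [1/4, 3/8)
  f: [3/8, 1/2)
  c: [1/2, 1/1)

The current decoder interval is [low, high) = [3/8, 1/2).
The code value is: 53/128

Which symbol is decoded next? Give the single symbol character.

Interval width = high − low = 1/2 − 3/8 = 1/8
Scaled code = (code − low) / width = (53/128 − 3/8) / 1/8 = 5/16
  a: [0/1, 1/4) 
  b: [1/4, 3/8) ← scaled code falls here ✓
  f: [3/8, 1/2) 
  c: [1/2, 1/1) 

Answer: b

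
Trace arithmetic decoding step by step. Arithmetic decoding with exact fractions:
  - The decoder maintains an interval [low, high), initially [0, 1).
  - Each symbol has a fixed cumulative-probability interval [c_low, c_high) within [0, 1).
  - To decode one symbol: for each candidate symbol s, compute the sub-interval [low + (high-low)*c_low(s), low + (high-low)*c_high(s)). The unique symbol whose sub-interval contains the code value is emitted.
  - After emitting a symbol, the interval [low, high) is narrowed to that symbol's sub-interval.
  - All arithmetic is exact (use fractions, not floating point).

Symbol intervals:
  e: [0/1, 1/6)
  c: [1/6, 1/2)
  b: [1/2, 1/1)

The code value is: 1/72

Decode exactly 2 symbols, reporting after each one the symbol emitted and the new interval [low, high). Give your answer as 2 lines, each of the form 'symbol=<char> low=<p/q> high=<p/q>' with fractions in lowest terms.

Answer: symbol=e low=0/1 high=1/6
symbol=e low=0/1 high=1/36

Derivation:
Step 1: interval [0/1, 1/1), width = 1/1 - 0/1 = 1/1
  'e': [0/1 + 1/1*0/1, 0/1 + 1/1*1/6) = [0/1, 1/6) <- contains code 1/72
  'c': [0/1 + 1/1*1/6, 0/1 + 1/1*1/2) = [1/6, 1/2)
  'b': [0/1 + 1/1*1/2, 0/1 + 1/1*1/1) = [1/2, 1/1)
  emit 'e', narrow to [0/1, 1/6)
Step 2: interval [0/1, 1/6), width = 1/6 - 0/1 = 1/6
  'e': [0/1 + 1/6*0/1, 0/1 + 1/6*1/6) = [0/1, 1/36) <- contains code 1/72
  'c': [0/1 + 1/6*1/6, 0/1 + 1/6*1/2) = [1/36, 1/12)
  'b': [0/1 + 1/6*1/2, 0/1 + 1/6*1/1) = [1/12, 1/6)
  emit 'e', narrow to [0/1, 1/36)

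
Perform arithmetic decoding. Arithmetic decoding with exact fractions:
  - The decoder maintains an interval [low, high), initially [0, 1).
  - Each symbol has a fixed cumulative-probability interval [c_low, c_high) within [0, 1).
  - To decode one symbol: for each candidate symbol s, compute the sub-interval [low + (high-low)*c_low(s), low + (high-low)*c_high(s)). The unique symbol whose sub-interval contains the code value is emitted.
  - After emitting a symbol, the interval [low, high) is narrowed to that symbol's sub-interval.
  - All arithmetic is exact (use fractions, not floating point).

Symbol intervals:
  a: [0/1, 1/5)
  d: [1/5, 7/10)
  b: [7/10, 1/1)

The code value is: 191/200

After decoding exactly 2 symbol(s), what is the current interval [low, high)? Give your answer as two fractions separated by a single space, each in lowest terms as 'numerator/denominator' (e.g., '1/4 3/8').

Step 1: interval [0/1, 1/1), width = 1/1 - 0/1 = 1/1
  'a': [0/1 + 1/1*0/1, 0/1 + 1/1*1/5) = [0/1, 1/5)
  'd': [0/1 + 1/1*1/5, 0/1 + 1/1*7/10) = [1/5, 7/10)
  'b': [0/1 + 1/1*7/10, 0/1 + 1/1*1/1) = [7/10, 1/1) <- contains code 191/200
  emit 'b', narrow to [7/10, 1/1)
Step 2: interval [7/10, 1/1), width = 1/1 - 7/10 = 3/10
  'a': [7/10 + 3/10*0/1, 7/10 + 3/10*1/5) = [7/10, 19/25)
  'd': [7/10 + 3/10*1/5, 7/10 + 3/10*7/10) = [19/25, 91/100)
  'b': [7/10 + 3/10*7/10, 7/10 + 3/10*1/1) = [91/100, 1/1) <- contains code 191/200
  emit 'b', narrow to [91/100, 1/1)

Answer: 91/100 1/1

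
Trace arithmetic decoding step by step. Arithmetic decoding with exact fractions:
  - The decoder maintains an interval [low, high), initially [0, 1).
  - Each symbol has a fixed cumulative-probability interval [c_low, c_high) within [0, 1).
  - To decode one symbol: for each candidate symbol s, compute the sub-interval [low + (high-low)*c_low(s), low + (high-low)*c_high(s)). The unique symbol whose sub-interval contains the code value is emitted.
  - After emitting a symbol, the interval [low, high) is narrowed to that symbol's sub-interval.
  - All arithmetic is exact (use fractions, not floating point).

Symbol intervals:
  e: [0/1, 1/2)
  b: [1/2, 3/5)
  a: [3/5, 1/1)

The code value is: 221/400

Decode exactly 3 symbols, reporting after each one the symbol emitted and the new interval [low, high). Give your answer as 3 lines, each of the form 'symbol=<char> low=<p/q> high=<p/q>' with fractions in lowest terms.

Answer: symbol=b low=1/2 high=3/5
symbol=b low=11/20 high=14/25
symbol=e low=11/20 high=111/200

Derivation:
Step 1: interval [0/1, 1/1), width = 1/1 - 0/1 = 1/1
  'e': [0/1 + 1/1*0/1, 0/1 + 1/1*1/2) = [0/1, 1/2)
  'b': [0/1 + 1/1*1/2, 0/1 + 1/1*3/5) = [1/2, 3/5) <- contains code 221/400
  'a': [0/1 + 1/1*3/5, 0/1 + 1/1*1/1) = [3/5, 1/1)
  emit 'b', narrow to [1/2, 3/5)
Step 2: interval [1/2, 3/5), width = 3/5 - 1/2 = 1/10
  'e': [1/2 + 1/10*0/1, 1/2 + 1/10*1/2) = [1/2, 11/20)
  'b': [1/2 + 1/10*1/2, 1/2 + 1/10*3/5) = [11/20, 14/25) <- contains code 221/400
  'a': [1/2 + 1/10*3/5, 1/2 + 1/10*1/1) = [14/25, 3/5)
  emit 'b', narrow to [11/20, 14/25)
Step 3: interval [11/20, 14/25), width = 14/25 - 11/20 = 1/100
  'e': [11/20 + 1/100*0/1, 11/20 + 1/100*1/2) = [11/20, 111/200) <- contains code 221/400
  'b': [11/20 + 1/100*1/2, 11/20 + 1/100*3/5) = [111/200, 139/250)
  'a': [11/20 + 1/100*3/5, 11/20 + 1/100*1/1) = [139/250, 14/25)
  emit 'e', narrow to [11/20, 111/200)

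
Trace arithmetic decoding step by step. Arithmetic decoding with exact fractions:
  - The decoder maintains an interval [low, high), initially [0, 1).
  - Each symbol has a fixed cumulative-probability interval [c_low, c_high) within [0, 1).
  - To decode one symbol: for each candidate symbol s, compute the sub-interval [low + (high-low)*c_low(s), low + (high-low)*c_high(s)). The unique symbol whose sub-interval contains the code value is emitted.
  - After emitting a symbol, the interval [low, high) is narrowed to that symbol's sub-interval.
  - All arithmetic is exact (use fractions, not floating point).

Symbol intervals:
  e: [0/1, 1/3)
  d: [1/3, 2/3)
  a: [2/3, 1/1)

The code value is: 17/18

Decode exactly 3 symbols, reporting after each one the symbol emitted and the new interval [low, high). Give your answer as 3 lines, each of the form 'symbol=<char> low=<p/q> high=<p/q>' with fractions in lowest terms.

Step 1: interval [0/1, 1/1), width = 1/1 - 0/1 = 1/1
  'e': [0/1 + 1/1*0/1, 0/1 + 1/1*1/3) = [0/1, 1/3)
  'd': [0/1 + 1/1*1/3, 0/1 + 1/1*2/3) = [1/3, 2/3)
  'a': [0/1 + 1/1*2/3, 0/1 + 1/1*1/1) = [2/3, 1/1) <- contains code 17/18
  emit 'a', narrow to [2/3, 1/1)
Step 2: interval [2/3, 1/1), width = 1/1 - 2/3 = 1/3
  'e': [2/3 + 1/3*0/1, 2/3 + 1/3*1/3) = [2/3, 7/9)
  'd': [2/3 + 1/3*1/3, 2/3 + 1/3*2/3) = [7/9, 8/9)
  'a': [2/3 + 1/3*2/3, 2/3 + 1/3*1/1) = [8/9, 1/1) <- contains code 17/18
  emit 'a', narrow to [8/9, 1/1)
Step 3: interval [8/9, 1/1), width = 1/1 - 8/9 = 1/9
  'e': [8/9 + 1/9*0/1, 8/9 + 1/9*1/3) = [8/9, 25/27)
  'd': [8/9 + 1/9*1/3, 8/9 + 1/9*2/3) = [25/27, 26/27) <- contains code 17/18
  'a': [8/9 + 1/9*2/3, 8/9 + 1/9*1/1) = [26/27, 1/1)
  emit 'd', narrow to [25/27, 26/27)

Answer: symbol=a low=2/3 high=1/1
symbol=a low=8/9 high=1/1
symbol=d low=25/27 high=26/27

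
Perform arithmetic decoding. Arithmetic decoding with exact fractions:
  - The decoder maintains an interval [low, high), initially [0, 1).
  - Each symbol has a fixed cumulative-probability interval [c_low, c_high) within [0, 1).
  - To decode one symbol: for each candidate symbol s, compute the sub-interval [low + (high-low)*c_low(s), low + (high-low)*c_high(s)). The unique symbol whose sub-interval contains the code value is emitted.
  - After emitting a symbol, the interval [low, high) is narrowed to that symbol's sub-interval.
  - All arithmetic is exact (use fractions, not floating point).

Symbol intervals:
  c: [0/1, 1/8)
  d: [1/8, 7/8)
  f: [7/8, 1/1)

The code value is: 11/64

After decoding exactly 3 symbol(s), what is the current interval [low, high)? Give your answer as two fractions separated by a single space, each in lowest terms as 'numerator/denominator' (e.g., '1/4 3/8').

Step 1: interval [0/1, 1/1), width = 1/1 - 0/1 = 1/1
  'c': [0/1 + 1/1*0/1, 0/1 + 1/1*1/8) = [0/1, 1/8)
  'd': [0/1 + 1/1*1/8, 0/1 + 1/1*7/8) = [1/8, 7/8) <- contains code 11/64
  'f': [0/1 + 1/1*7/8, 0/1 + 1/1*1/1) = [7/8, 1/1)
  emit 'd', narrow to [1/8, 7/8)
Step 2: interval [1/8, 7/8), width = 7/8 - 1/8 = 3/4
  'c': [1/8 + 3/4*0/1, 1/8 + 3/4*1/8) = [1/8, 7/32) <- contains code 11/64
  'd': [1/8 + 3/4*1/8, 1/8 + 3/4*7/8) = [7/32, 25/32)
  'f': [1/8 + 3/4*7/8, 1/8 + 3/4*1/1) = [25/32, 7/8)
  emit 'c', narrow to [1/8, 7/32)
Step 3: interval [1/8, 7/32), width = 7/32 - 1/8 = 3/32
  'c': [1/8 + 3/32*0/1, 1/8 + 3/32*1/8) = [1/8, 35/256)
  'd': [1/8 + 3/32*1/8, 1/8 + 3/32*7/8) = [35/256, 53/256) <- contains code 11/64
  'f': [1/8 + 3/32*7/8, 1/8 + 3/32*1/1) = [53/256, 7/32)
  emit 'd', narrow to [35/256, 53/256)

Answer: 35/256 53/256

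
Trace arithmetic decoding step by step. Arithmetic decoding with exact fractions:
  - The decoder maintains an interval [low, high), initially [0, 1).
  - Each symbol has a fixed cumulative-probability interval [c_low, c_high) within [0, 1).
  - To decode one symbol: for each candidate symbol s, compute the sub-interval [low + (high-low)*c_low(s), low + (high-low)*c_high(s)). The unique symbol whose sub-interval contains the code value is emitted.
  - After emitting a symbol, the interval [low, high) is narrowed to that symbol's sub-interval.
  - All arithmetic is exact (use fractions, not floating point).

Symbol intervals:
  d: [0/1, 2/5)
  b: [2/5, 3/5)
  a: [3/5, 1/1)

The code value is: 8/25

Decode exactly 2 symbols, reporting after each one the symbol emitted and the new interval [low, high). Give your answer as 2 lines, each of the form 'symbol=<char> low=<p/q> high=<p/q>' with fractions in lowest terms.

Step 1: interval [0/1, 1/1), width = 1/1 - 0/1 = 1/1
  'd': [0/1 + 1/1*0/1, 0/1 + 1/1*2/5) = [0/1, 2/5) <- contains code 8/25
  'b': [0/1 + 1/1*2/5, 0/1 + 1/1*3/5) = [2/5, 3/5)
  'a': [0/1 + 1/1*3/5, 0/1 + 1/1*1/1) = [3/5, 1/1)
  emit 'd', narrow to [0/1, 2/5)
Step 2: interval [0/1, 2/5), width = 2/5 - 0/1 = 2/5
  'd': [0/1 + 2/5*0/1, 0/1 + 2/5*2/5) = [0/1, 4/25)
  'b': [0/1 + 2/5*2/5, 0/1 + 2/5*3/5) = [4/25, 6/25)
  'a': [0/1 + 2/5*3/5, 0/1 + 2/5*1/1) = [6/25, 2/5) <- contains code 8/25
  emit 'a', narrow to [6/25, 2/5)

Answer: symbol=d low=0/1 high=2/5
symbol=a low=6/25 high=2/5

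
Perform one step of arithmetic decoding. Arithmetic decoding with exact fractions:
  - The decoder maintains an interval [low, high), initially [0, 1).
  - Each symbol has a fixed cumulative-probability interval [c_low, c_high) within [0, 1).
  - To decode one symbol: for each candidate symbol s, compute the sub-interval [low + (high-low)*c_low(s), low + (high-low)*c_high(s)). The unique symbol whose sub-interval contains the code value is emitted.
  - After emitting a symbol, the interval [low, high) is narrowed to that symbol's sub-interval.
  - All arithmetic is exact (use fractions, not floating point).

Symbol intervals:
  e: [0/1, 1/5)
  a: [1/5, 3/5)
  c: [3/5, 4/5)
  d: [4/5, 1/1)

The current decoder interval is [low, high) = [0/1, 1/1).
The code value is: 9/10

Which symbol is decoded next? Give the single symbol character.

Answer: d

Derivation:
Interval width = high − low = 1/1 − 0/1 = 1/1
Scaled code = (code − low) / width = (9/10 − 0/1) / 1/1 = 9/10
  e: [0/1, 1/5) 
  a: [1/5, 3/5) 
  c: [3/5, 4/5) 
  d: [4/5, 1/1) ← scaled code falls here ✓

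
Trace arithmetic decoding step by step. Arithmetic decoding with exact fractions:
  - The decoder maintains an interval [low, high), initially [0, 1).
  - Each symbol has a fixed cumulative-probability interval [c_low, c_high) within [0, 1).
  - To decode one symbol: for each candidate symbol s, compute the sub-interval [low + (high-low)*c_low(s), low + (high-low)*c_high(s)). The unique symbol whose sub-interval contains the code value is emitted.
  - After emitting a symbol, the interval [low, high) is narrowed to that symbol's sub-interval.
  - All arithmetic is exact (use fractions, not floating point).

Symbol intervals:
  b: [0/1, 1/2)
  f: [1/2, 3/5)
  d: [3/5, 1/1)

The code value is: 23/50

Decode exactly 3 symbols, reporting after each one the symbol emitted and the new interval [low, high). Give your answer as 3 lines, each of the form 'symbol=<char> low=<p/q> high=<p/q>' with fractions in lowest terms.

Answer: symbol=b low=0/1 high=1/2
symbol=d low=3/10 high=1/2
symbol=d low=21/50 high=1/2

Derivation:
Step 1: interval [0/1, 1/1), width = 1/1 - 0/1 = 1/1
  'b': [0/1 + 1/1*0/1, 0/1 + 1/1*1/2) = [0/1, 1/2) <- contains code 23/50
  'f': [0/1 + 1/1*1/2, 0/1 + 1/1*3/5) = [1/2, 3/5)
  'd': [0/1 + 1/1*3/5, 0/1 + 1/1*1/1) = [3/5, 1/1)
  emit 'b', narrow to [0/1, 1/2)
Step 2: interval [0/1, 1/2), width = 1/2 - 0/1 = 1/2
  'b': [0/1 + 1/2*0/1, 0/1 + 1/2*1/2) = [0/1, 1/4)
  'f': [0/1 + 1/2*1/2, 0/1 + 1/2*3/5) = [1/4, 3/10)
  'd': [0/1 + 1/2*3/5, 0/1 + 1/2*1/1) = [3/10, 1/2) <- contains code 23/50
  emit 'd', narrow to [3/10, 1/2)
Step 3: interval [3/10, 1/2), width = 1/2 - 3/10 = 1/5
  'b': [3/10 + 1/5*0/1, 3/10 + 1/5*1/2) = [3/10, 2/5)
  'f': [3/10 + 1/5*1/2, 3/10 + 1/5*3/5) = [2/5, 21/50)
  'd': [3/10 + 1/5*3/5, 3/10 + 1/5*1/1) = [21/50, 1/2) <- contains code 23/50
  emit 'd', narrow to [21/50, 1/2)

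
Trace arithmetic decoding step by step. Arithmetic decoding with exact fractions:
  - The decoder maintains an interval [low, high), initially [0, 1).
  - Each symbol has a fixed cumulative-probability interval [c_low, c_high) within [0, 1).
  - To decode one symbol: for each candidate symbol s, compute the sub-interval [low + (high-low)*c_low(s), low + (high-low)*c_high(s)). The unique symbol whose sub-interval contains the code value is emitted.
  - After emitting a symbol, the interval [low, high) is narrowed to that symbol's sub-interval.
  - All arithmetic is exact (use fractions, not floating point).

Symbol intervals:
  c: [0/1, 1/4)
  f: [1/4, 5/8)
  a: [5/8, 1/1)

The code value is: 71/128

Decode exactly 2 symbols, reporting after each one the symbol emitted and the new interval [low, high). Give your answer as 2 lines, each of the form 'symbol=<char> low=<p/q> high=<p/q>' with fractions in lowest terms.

Step 1: interval [0/1, 1/1), width = 1/1 - 0/1 = 1/1
  'c': [0/1 + 1/1*0/1, 0/1 + 1/1*1/4) = [0/1, 1/4)
  'f': [0/1 + 1/1*1/4, 0/1 + 1/1*5/8) = [1/4, 5/8) <- contains code 71/128
  'a': [0/1 + 1/1*5/8, 0/1 + 1/1*1/1) = [5/8, 1/1)
  emit 'f', narrow to [1/4, 5/8)
Step 2: interval [1/4, 5/8), width = 5/8 - 1/4 = 3/8
  'c': [1/4 + 3/8*0/1, 1/4 + 3/8*1/4) = [1/4, 11/32)
  'f': [1/4 + 3/8*1/4, 1/4 + 3/8*5/8) = [11/32, 31/64)
  'a': [1/4 + 3/8*5/8, 1/4 + 3/8*1/1) = [31/64, 5/8) <- contains code 71/128
  emit 'a', narrow to [31/64, 5/8)

Answer: symbol=f low=1/4 high=5/8
symbol=a low=31/64 high=5/8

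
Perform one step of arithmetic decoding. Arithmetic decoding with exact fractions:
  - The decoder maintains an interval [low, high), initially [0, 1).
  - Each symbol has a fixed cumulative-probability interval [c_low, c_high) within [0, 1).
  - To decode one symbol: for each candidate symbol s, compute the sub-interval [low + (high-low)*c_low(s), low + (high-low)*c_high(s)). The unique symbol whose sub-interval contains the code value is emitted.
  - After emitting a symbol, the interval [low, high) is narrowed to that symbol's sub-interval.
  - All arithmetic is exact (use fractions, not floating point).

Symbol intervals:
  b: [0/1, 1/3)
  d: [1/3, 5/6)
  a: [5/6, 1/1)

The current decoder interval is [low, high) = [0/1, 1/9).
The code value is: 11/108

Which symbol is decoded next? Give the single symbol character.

Interval width = high − low = 1/9 − 0/1 = 1/9
Scaled code = (code − low) / width = (11/108 − 0/1) / 1/9 = 11/12
  b: [0/1, 1/3) 
  d: [1/3, 5/6) 
  a: [5/6, 1/1) ← scaled code falls here ✓

Answer: a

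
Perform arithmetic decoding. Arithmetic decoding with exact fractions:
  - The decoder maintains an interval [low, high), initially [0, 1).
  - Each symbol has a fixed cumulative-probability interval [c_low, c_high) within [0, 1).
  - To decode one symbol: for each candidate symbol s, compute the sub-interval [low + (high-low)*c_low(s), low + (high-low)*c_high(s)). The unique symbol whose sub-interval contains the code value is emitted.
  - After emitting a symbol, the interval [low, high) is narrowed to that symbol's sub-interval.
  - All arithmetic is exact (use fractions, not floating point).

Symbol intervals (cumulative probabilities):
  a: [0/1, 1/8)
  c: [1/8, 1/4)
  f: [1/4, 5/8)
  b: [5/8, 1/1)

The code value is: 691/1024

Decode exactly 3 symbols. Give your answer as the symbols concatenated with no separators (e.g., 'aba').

Answer: bca

Derivation:
Step 1: interval [0/1, 1/1), width = 1/1 - 0/1 = 1/1
  'a': [0/1 + 1/1*0/1, 0/1 + 1/1*1/8) = [0/1, 1/8)
  'c': [0/1 + 1/1*1/8, 0/1 + 1/1*1/4) = [1/8, 1/4)
  'f': [0/1 + 1/1*1/4, 0/1 + 1/1*5/8) = [1/4, 5/8)
  'b': [0/1 + 1/1*5/8, 0/1 + 1/1*1/1) = [5/8, 1/1) <- contains code 691/1024
  emit 'b', narrow to [5/8, 1/1)
Step 2: interval [5/8, 1/1), width = 1/1 - 5/8 = 3/8
  'a': [5/8 + 3/8*0/1, 5/8 + 3/8*1/8) = [5/8, 43/64)
  'c': [5/8 + 3/8*1/8, 5/8 + 3/8*1/4) = [43/64, 23/32) <- contains code 691/1024
  'f': [5/8 + 3/8*1/4, 5/8 + 3/8*5/8) = [23/32, 55/64)
  'b': [5/8 + 3/8*5/8, 5/8 + 3/8*1/1) = [55/64, 1/1)
  emit 'c', narrow to [43/64, 23/32)
Step 3: interval [43/64, 23/32), width = 23/32 - 43/64 = 3/64
  'a': [43/64 + 3/64*0/1, 43/64 + 3/64*1/8) = [43/64, 347/512) <- contains code 691/1024
  'c': [43/64 + 3/64*1/8, 43/64 + 3/64*1/4) = [347/512, 175/256)
  'f': [43/64 + 3/64*1/4, 43/64 + 3/64*5/8) = [175/256, 359/512)
  'b': [43/64 + 3/64*5/8, 43/64 + 3/64*1/1) = [359/512, 23/32)
  emit 'a', narrow to [43/64, 347/512)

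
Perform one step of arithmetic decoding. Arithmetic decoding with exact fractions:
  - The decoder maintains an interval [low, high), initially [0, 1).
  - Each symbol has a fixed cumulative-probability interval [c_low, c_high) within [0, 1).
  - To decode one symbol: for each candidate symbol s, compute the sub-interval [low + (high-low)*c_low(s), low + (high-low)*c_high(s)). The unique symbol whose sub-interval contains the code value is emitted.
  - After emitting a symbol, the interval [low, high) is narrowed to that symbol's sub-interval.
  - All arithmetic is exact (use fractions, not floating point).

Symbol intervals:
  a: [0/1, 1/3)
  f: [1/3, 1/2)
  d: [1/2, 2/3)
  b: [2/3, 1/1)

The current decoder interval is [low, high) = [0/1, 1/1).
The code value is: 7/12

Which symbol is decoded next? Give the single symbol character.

Answer: d

Derivation:
Interval width = high − low = 1/1 − 0/1 = 1/1
Scaled code = (code − low) / width = (7/12 − 0/1) / 1/1 = 7/12
  a: [0/1, 1/3) 
  f: [1/3, 1/2) 
  d: [1/2, 2/3) ← scaled code falls here ✓
  b: [2/3, 1/1) 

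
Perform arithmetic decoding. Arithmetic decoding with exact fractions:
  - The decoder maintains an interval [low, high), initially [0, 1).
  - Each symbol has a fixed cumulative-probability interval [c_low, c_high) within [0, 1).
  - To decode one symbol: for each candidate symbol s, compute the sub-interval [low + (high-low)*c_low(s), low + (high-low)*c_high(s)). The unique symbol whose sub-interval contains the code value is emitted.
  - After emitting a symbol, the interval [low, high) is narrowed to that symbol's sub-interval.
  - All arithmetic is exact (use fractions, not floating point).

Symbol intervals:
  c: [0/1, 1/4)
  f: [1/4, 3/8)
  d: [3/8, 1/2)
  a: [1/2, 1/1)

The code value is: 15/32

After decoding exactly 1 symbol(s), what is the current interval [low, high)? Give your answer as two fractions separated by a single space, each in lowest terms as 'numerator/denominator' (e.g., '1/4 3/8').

Answer: 3/8 1/2

Derivation:
Step 1: interval [0/1, 1/1), width = 1/1 - 0/1 = 1/1
  'c': [0/1 + 1/1*0/1, 0/1 + 1/1*1/4) = [0/1, 1/4)
  'f': [0/1 + 1/1*1/4, 0/1 + 1/1*3/8) = [1/4, 3/8)
  'd': [0/1 + 1/1*3/8, 0/1 + 1/1*1/2) = [3/8, 1/2) <- contains code 15/32
  'a': [0/1 + 1/1*1/2, 0/1 + 1/1*1/1) = [1/2, 1/1)
  emit 'd', narrow to [3/8, 1/2)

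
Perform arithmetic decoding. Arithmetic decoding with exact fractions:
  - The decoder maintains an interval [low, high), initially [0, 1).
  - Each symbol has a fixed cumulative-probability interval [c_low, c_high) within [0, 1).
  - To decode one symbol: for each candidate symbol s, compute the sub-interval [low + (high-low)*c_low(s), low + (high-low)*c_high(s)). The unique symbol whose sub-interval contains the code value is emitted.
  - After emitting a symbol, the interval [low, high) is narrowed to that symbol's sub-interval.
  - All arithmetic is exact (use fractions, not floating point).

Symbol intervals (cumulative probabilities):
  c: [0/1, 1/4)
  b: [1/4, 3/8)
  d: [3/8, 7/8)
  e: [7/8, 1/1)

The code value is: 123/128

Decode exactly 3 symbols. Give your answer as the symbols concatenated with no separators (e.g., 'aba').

Step 1: interval [0/1, 1/1), width = 1/1 - 0/1 = 1/1
  'c': [0/1 + 1/1*0/1, 0/1 + 1/1*1/4) = [0/1, 1/4)
  'b': [0/1 + 1/1*1/4, 0/1 + 1/1*3/8) = [1/4, 3/8)
  'd': [0/1 + 1/1*3/8, 0/1 + 1/1*7/8) = [3/8, 7/8)
  'e': [0/1 + 1/1*7/8, 0/1 + 1/1*1/1) = [7/8, 1/1) <- contains code 123/128
  emit 'e', narrow to [7/8, 1/1)
Step 2: interval [7/8, 1/1), width = 1/1 - 7/8 = 1/8
  'c': [7/8 + 1/8*0/1, 7/8 + 1/8*1/4) = [7/8, 29/32)
  'b': [7/8 + 1/8*1/4, 7/8 + 1/8*3/8) = [29/32, 59/64)
  'd': [7/8 + 1/8*3/8, 7/8 + 1/8*7/8) = [59/64, 63/64) <- contains code 123/128
  'e': [7/8 + 1/8*7/8, 7/8 + 1/8*1/1) = [63/64, 1/1)
  emit 'd', narrow to [59/64, 63/64)
Step 3: interval [59/64, 63/64), width = 63/64 - 59/64 = 1/16
  'c': [59/64 + 1/16*0/1, 59/64 + 1/16*1/4) = [59/64, 15/16)
  'b': [59/64 + 1/16*1/4, 59/64 + 1/16*3/8) = [15/16, 121/128)
  'd': [59/64 + 1/16*3/8, 59/64 + 1/16*7/8) = [121/128, 125/128) <- contains code 123/128
  'e': [59/64 + 1/16*7/8, 59/64 + 1/16*1/1) = [125/128, 63/64)
  emit 'd', narrow to [121/128, 125/128)

Answer: edd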